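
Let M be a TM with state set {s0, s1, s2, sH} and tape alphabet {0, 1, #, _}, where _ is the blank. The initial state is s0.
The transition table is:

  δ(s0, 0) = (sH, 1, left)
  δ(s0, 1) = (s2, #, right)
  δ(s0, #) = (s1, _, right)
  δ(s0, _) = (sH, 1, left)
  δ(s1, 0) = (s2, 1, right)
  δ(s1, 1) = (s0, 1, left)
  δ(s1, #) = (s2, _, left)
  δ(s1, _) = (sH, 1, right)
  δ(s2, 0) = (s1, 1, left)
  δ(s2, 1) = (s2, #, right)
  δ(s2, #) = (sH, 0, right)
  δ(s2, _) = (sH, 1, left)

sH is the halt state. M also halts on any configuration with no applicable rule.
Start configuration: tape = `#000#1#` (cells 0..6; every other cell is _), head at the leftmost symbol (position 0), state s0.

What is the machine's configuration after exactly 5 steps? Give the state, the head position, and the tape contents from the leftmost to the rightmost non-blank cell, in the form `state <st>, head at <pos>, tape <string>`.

state sH, head at -1, tape 1110#1#

s0 | _[#]000#1#   read # → write _, move right, go to s1
s1 | __[0]00#1#   read 0 → write 1, move right, go to s2
s2 | __1[0]0#1#   read 0 → write 1, move left, go to s1
s1 | __[1]10#1#   read 1 → write 1, move left, go to s0
s0 | _[_]110#1#   read _ → write 1, move left, go to sH
sH | [_]1110#1#
After 5 steps: state sH, head at -1, tape 1110#1#.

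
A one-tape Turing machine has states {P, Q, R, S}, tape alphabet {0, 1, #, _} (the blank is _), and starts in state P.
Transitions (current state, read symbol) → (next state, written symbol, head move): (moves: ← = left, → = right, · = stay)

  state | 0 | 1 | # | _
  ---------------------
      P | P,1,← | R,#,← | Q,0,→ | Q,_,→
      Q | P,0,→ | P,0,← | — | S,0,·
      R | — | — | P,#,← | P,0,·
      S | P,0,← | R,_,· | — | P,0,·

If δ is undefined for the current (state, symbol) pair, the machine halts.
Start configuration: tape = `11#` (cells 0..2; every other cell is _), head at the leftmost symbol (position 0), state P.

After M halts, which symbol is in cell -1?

0

P | __[1]1#   read 1 → write #, move ←, go to R
R | _[_]#1#   read _ → write 0, move ·, go to P
P | _[0]#1#   read 0 → write 1, move ←, go to P
P | [_]1#1#   read _ → write _, move →, go to Q
Q | _[1]#1#   read 1 → write 0, move ←, go to P
P | [_]0#1#   read _ → write _, move →, go to Q
Q | _[0]#1#   read 0 → write 0, move →, go to P
P | _0[#]1#   read # → write 0, move →, go to Q
Q | _00[1]#   read 1 → write 0, move ←, go to P
P | _0[0]0#   read 0 → write 1, move ←, go to P
P | _[0]10#   read 0 → write 1, move ←, go to P
P | [_]110#   read _ → write _, move →, go to Q
Q | _[1]10#   read 1 → write 0, move ←, go to P
P | [_]010#   read _ → write _, move →, go to Q
Q | _[0]10#   read 0 → write 0, move →, go to P
P | _0[1]0#   read 1 → write #, move ←, go to R
R | _[0]#0#
Cell -1 holds 0 when M halts.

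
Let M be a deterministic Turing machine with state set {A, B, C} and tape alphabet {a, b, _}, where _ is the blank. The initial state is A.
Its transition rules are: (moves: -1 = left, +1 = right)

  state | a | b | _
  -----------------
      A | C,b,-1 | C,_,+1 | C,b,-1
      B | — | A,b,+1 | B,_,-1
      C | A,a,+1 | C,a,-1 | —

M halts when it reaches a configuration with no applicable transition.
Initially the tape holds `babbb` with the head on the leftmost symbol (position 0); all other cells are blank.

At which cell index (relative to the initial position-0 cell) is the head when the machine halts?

A | [b]abbb   read b → write _, move +1, go to C
C | _[a]bbb   read a → write a, move +1, go to A
A | _a[b]bb   read b → write _, move +1, go to C
C | _a_[b]b   read b → write a, move -1, go to C
C | _a[_]ab
At halt the head is at cell 2.

2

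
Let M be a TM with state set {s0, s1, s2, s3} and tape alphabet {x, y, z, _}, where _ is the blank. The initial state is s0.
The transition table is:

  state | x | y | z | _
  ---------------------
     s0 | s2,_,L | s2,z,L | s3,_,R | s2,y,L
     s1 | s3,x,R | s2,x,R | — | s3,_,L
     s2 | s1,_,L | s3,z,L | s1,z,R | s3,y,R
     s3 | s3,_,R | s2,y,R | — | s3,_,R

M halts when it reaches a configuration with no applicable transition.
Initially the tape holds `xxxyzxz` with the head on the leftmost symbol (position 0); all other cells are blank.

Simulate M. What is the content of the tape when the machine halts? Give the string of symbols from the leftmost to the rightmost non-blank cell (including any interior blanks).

s0 | _[x]xxyzxz   read x → write _, move L, go to s2
s2 | [_]_xxyzxz   read _ → write y, move R, go to s3
s3 | y[_]xxyzxz   read _ → write _, move R, go to s3
s3 | y_[x]xyzxz   read x → write _, move R, go to s3
s3 | y__[x]yzxz   read x → write _, move R, go to s3
s3 | y___[y]zxz   read y → write y, move R, go to s2
s2 | y___y[z]xz   read z → write z, move R, go to s1
s1 | y___yz[x]z   read x → write x, move R, go to s3
s3 | y___yzx[z]
The non-blank tape span at halt is y___yzxz.

y___yzxz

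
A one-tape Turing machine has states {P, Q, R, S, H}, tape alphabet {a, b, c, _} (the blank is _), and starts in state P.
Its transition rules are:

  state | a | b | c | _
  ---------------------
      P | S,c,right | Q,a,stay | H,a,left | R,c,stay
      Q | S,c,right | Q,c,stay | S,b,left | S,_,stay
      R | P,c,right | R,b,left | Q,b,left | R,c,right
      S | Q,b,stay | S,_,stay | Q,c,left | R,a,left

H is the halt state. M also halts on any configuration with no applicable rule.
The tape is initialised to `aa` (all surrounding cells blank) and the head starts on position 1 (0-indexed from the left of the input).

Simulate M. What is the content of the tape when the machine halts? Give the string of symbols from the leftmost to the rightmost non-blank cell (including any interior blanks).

state=P head=1 tape=____a[a]_   (P,a)→(S,c,right)
state=S head=2 tape=____ac[_]   (S,_)→(R,a,left)
state=R head=1 tape=____a[c]a   (R,c)→(Q,b,left)
state=Q head=0 tape=____[a]ba   (Q,a)→(S,c,right)
state=S head=1 tape=____c[b]a   (S,b)→(S,_,stay)
state=S head=1 tape=____c[_]a   (S,_)→(R,a,left)
state=R head=0 tape=____[c]aa   (R,c)→(Q,b,left)
state=Q head=-1 tape=___[_]baa   (Q,_)→(S,_,stay)
state=S head=-1 tape=___[_]baa   (S,_)→(R,a,left)
state=R head=-2 tape=__[_]abaa   (R,_)→(R,c,right)
state=R head=-1 tape=__c[a]baa   (R,a)→(P,c,right)
state=P head=0 tape=__cc[b]aa   (P,b)→(Q,a,stay)
state=Q head=0 tape=__cc[a]aa   (Q,a)→(S,c,right)
state=S head=1 tape=__ccc[a]a   (S,a)→(Q,b,stay)
state=Q head=1 tape=__ccc[b]a   (Q,b)→(Q,c,stay)
state=Q head=1 tape=__ccc[c]a   (Q,c)→(S,b,left)
state=S head=0 tape=__cc[c]ba   (S,c)→(Q,c,left)
state=Q head=-1 tape=__c[c]cba   (Q,c)→(S,b,left)
state=S head=-2 tape=__[c]bcba   (S,c)→(Q,c,left)
state=Q head=-3 tape=_[_]cbcba   (Q,_)→(S,_,stay)
state=S head=-3 tape=_[_]cbcba   (S,_)→(R,a,left)
state=R head=-4 tape=[_]acbcba   (R,_)→(R,c,right)
state=R head=-3 tape=c[a]cbcba   (R,a)→(P,c,right)
state=P head=-2 tape=cc[c]bcba   (P,c)→(H,a,left)
state=H head=-3 tape=c[c]abcba
The non-blank tape span at halt is ccabcba.

ccabcba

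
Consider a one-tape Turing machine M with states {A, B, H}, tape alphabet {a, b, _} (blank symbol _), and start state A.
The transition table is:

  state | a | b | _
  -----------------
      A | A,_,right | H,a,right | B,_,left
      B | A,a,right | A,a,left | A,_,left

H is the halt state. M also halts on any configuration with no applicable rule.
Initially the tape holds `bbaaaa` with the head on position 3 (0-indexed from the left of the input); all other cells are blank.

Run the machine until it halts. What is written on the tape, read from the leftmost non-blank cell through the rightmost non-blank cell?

state=A head=3 tape=bba[a]aa_   (A,a)→(A,_,right)
state=A head=4 tape=bba_[a]a_   (A,a)→(A,_,right)
state=A head=5 tape=bba__[a]_   (A,a)→(A,_,right)
state=A head=6 tape=bba___[_]   (A,_)→(B,_,left)
state=B head=5 tape=bba__[_]_   (B,_)→(A,_,left)
state=A head=4 tape=bba_[_]__   (A,_)→(B,_,left)
state=B head=3 tape=bba[_]___   (B,_)→(A,_,left)
state=A head=2 tape=bb[a]____   (A,a)→(A,_,right)
state=A head=3 tape=bb_[_]___   (A,_)→(B,_,left)
state=B head=2 tape=bb[_]____   (B,_)→(A,_,left)
state=A head=1 tape=b[b]_____   (A,b)→(H,a,right)
state=H head=2 tape=ba[_]____
The non-blank tape span at halt is ba.

ba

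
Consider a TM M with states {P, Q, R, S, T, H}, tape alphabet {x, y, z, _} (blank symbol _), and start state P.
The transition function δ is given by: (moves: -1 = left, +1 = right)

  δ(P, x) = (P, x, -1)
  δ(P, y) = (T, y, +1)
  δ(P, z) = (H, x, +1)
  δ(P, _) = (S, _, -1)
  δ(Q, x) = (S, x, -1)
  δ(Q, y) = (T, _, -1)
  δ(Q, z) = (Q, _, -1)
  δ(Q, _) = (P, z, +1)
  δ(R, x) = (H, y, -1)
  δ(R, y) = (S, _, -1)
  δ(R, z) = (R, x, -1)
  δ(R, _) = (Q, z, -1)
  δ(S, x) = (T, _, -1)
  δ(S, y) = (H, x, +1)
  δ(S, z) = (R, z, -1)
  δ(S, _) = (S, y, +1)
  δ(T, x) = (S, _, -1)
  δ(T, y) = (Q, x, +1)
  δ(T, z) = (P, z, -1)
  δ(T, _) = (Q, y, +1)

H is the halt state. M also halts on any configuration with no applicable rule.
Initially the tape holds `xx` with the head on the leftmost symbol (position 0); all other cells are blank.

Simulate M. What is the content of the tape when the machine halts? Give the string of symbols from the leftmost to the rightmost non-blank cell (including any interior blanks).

P | __[x]x   read x → write x, move -1, go to P
P | _[_]xx   read _ → write _, move -1, go to S
S | [_]_xx   read _ → write y, move +1, go to S
S | y[_]xx   read _ → write y, move +1, go to S
S | yy[x]x   read x → write _, move -1, go to T
T | y[y]_x   read y → write x, move +1, go to Q
Q | yx[_]x   read _ → write z, move +1, go to P
P | yxz[x]   read x → write x, move -1, go to P
P | yx[z]x   read z → write x, move +1, go to H
H | yxx[x]
The non-blank tape span at halt is yxxx.

yxxx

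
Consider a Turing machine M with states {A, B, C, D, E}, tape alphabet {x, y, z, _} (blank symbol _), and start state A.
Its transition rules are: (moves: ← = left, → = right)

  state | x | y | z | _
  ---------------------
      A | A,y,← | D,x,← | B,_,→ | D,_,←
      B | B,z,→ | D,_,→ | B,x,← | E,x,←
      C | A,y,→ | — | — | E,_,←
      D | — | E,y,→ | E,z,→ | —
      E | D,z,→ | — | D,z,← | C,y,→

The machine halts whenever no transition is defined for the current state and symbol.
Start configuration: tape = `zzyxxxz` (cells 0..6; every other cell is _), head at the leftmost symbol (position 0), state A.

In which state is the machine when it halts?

state=A head=0 tape=_[z]zyxxxz   (A,z)→(B,_,→)
state=B head=1 tape=__[z]yxxxz   (B,z)→(B,x,←)
state=B head=0 tape=_[_]xyxxxz   (B,_)→(E,x,←)
state=E head=-1 tape=[_]xxyxxxz   (E,_)→(C,y,→)
state=C head=0 tape=y[x]xyxxxz   (C,x)→(A,y,→)
state=A head=1 tape=yy[x]yxxxz   (A,x)→(A,y,←)
state=A head=0 tape=y[y]yyxxxz   (A,y)→(D,x,←)
state=D head=-1 tape=[y]xyyxxxz   (D,y)→(E,y,→)
state=E head=0 tape=y[x]yyxxxz   (E,x)→(D,z,→)
state=D head=1 tape=yz[y]yxxxz   (D,y)→(E,y,→)
state=E head=2 tape=yzy[y]xxxz
No transition is defined for (E, y); M halts in state E.

E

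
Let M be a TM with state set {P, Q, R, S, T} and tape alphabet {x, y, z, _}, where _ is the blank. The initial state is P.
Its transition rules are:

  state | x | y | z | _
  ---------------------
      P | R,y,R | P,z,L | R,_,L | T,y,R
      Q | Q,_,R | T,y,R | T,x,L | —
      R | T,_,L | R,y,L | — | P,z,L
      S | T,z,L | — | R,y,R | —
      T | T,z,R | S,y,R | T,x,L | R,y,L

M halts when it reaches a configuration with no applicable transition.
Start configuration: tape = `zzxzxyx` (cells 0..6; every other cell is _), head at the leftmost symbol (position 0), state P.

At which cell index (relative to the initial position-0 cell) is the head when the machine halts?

-1

P | ___[z]zxzxyx   read z → write _, move L, go to R
R | __[_]_zxzxyx   read _ → write z, move L, go to P
P | _[_]z_zxzxyx   read _ → write y, move R, go to T
T | _y[z]_zxzxyx   read z → write x, move L, go to T
T | _[y]x_zxzxyx   read y → write y, move R, go to S
S | _y[x]_zxzxyx   read x → write z, move L, go to T
T | _[y]z_zxzxyx   read y → write y, move R, go to S
S | _y[z]_zxzxyx   read z → write y, move R, go to R
R | _yy[_]zxzxyx   read _ → write z, move L, go to P
P | _y[y]zzxzxyx   read y → write z, move L, go to P
P | _[y]zzzxzxyx   read y → write z, move L, go to P
P | [_]zzzzxzxyx   read _ → write y, move R, go to T
T | y[z]zzzxzxyx   read z → write x, move L, go to T
T | [y]xzzzxzxyx   read y → write y, move R, go to S
S | y[x]zzzxzxyx   read x → write z, move L, go to T
T | [y]zzzzxzxyx   read y → write y, move R, go to S
S | y[z]zzzxzxyx   read z → write y, move R, go to R
R | yy[z]zzxzxyx
At halt the head is at cell -1.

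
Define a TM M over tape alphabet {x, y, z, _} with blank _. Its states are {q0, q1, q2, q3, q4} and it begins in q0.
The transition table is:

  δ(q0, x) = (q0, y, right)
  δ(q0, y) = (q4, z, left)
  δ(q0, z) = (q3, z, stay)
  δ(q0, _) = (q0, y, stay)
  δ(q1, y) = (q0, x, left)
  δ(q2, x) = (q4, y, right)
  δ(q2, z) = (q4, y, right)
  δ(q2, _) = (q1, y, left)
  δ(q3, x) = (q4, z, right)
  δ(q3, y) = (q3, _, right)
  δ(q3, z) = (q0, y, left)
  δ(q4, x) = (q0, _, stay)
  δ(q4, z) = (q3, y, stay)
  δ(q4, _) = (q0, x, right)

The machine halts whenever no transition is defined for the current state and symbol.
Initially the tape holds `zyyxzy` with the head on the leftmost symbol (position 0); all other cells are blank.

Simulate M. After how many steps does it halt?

state=q0 head=0 tape=__[z]yyxzy   (q0,z)→(q3,z,stay)
state=q3 head=0 tape=__[z]yyxzy   (q3,z)→(q0,y,left)
state=q0 head=-1 tape=_[_]yyyxzy   (q0,_)→(q0,y,stay)
state=q0 head=-1 tape=_[y]yyyxzy   (q0,y)→(q4,z,left)
state=q4 head=-2 tape=[_]zyyyxzy   (q4,_)→(q0,x,right)
state=q0 head=-1 tape=x[z]yyyxzy   (q0,z)→(q3,z,stay)
state=q3 head=-1 tape=x[z]yyyxzy   (q3,z)→(q0,y,left)
state=q0 head=-2 tape=[x]yyyyxzy   (q0,x)→(q0,y,right)
state=q0 head=-1 tape=y[y]yyyxzy   (q0,y)→(q4,z,left)
state=q4 head=-2 tape=[y]zyyyxzy
M halts after 9 transitions.

9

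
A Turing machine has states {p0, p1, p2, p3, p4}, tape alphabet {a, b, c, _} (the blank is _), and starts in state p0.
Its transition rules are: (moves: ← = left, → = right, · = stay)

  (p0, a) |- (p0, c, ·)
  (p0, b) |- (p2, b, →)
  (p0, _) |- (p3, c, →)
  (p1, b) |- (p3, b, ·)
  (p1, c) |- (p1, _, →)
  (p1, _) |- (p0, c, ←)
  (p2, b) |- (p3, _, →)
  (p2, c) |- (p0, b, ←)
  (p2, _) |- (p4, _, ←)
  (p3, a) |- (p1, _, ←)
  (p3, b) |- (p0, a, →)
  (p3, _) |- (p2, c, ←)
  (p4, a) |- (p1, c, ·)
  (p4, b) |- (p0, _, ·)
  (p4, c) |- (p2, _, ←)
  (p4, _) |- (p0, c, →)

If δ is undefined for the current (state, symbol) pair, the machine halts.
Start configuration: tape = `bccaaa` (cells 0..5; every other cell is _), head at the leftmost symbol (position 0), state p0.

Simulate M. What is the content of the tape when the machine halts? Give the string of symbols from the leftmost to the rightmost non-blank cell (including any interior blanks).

b_caaa

p0 | [b]ccaaa   read b → write b, move →, go to p2
p2 | b[c]caaa   read c → write b, move ←, go to p0
p0 | [b]bcaaa   read b → write b, move →, go to p2
p2 | b[b]caaa   read b → write _, move →, go to p3
p3 | b_[c]aaa
The non-blank tape span at halt is b_caaa.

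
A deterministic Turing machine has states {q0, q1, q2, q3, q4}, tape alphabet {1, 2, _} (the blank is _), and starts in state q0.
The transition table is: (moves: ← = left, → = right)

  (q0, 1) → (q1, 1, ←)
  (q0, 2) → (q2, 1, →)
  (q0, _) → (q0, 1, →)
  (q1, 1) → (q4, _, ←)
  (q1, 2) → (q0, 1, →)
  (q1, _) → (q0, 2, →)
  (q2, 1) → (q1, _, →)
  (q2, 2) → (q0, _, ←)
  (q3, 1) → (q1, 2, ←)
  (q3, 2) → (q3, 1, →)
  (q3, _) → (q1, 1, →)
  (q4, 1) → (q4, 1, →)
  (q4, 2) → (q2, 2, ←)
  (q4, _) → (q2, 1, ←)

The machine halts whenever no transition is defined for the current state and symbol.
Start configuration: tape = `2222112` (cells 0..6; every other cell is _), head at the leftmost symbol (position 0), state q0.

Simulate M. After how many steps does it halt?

9

state=q0 head=0 tape=___[2]222112   (q0,2)→(q2,1,→)
state=q2 head=1 tape=___1[2]22112   (q2,2)→(q0,_,←)
state=q0 head=0 tape=___[1]_22112   (q0,1)→(q1,1,←)
state=q1 head=-1 tape=__[_]1_22112   (q1,_)→(q0,2,→)
state=q0 head=0 tape=__2[1]_22112   (q0,1)→(q1,1,←)
state=q1 head=-1 tape=__[2]1_22112   (q1,2)→(q0,1,→)
state=q0 head=0 tape=__1[1]_22112   (q0,1)→(q1,1,←)
state=q1 head=-1 tape=__[1]1_22112   (q1,1)→(q4,_,←)
state=q4 head=-2 tape=_[_]_1_22112   (q4,_)→(q2,1,←)
state=q2 head=-3 tape=[_]1_1_22112
M halts after 9 transitions.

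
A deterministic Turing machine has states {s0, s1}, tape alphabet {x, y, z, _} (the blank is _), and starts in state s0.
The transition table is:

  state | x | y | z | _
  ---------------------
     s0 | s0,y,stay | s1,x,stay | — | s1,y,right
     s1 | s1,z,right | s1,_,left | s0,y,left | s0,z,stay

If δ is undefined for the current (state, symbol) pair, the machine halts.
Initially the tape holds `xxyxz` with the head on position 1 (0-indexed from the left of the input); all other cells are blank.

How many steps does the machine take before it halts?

s0 | __x[x]yxz   read x → write y, move stay, go to s0
s0 | __x[y]yxz   read y → write x, move stay, go to s1
s1 | __x[x]yxz   read x → write z, move right, go to s1
s1 | __xz[y]xz   read y → write _, move left, go to s1
s1 | __x[z]_xz   read z → write y, move left, go to s0
s0 | __[x]y_xz   read x → write y, move stay, go to s0
s0 | __[y]y_xz   read y → write x, move stay, go to s1
s1 | __[x]y_xz   read x → write z, move right, go to s1
s1 | __z[y]_xz   read y → write _, move left, go to s1
s1 | __[z]__xz   read z → write y, move left, go to s0
s0 | _[_]y__xz   read _ → write y, move right, go to s1
s1 | _y[y]__xz   read y → write _, move left, go to s1
s1 | _[y]___xz   read y → write _, move left, go to s1
s1 | [_]____xz   read _ → write z, move stay, go to s0
s0 | [z]____xz
M halts after 14 transitions.

14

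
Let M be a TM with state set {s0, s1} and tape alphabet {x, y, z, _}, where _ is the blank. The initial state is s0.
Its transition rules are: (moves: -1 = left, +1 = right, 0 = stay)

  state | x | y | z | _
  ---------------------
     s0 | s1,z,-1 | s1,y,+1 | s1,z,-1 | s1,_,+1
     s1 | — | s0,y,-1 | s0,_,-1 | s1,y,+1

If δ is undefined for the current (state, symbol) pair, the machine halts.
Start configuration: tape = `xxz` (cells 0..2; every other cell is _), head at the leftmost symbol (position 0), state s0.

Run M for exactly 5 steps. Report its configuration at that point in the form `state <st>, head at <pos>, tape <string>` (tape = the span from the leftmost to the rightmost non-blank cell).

state=s0 head=0 tape=_[x]xz   (s0,x)→(s1,z,-1)
state=s1 head=-1 tape=[_]zxz   (s1,_)→(s1,y,+1)
state=s1 head=0 tape=y[z]xz   (s1,z)→(s0,_,-1)
state=s0 head=-1 tape=[y]_xz   (s0,y)→(s1,y,+1)
state=s1 head=0 tape=y[_]xz   (s1,_)→(s1,y,+1)
state=s1 head=1 tape=yy[x]z
After 5 steps: state s1, head at 1, tape yyxz.

state s1, head at 1, tape yyxz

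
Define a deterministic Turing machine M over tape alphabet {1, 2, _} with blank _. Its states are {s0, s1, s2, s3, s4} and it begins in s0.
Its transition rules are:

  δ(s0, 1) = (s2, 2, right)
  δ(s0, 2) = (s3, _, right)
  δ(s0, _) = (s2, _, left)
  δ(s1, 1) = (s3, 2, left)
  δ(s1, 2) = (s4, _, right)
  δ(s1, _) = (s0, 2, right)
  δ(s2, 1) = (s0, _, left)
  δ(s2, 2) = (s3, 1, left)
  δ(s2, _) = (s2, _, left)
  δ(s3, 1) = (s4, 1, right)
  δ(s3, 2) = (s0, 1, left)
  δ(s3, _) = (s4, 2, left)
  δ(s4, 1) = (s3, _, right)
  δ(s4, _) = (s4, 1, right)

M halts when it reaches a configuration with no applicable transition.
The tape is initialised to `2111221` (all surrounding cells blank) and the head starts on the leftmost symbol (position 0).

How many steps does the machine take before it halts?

4

state=s0 head=0 tape=[2]111221   (s0,2)→(s3,_,right)
state=s3 head=1 tape=_[1]11221   (s3,1)→(s4,1,right)
state=s4 head=2 tape=_1[1]1221   (s4,1)→(s3,_,right)
state=s3 head=3 tape=_1_[1]221   (s3,1)→(s4,1,right)
state=s4 head=4 tape=_1_1[2]21
M halts after 4 transitions.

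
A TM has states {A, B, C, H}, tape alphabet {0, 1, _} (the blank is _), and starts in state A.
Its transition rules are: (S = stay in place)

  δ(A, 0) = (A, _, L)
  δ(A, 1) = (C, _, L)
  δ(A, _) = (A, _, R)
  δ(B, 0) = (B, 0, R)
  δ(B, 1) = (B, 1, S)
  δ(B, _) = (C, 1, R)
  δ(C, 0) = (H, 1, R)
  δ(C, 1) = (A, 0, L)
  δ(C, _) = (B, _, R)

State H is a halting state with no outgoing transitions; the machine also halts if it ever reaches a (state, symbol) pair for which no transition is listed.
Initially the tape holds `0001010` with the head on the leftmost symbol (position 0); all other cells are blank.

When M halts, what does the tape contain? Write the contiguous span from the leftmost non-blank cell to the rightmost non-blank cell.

1110

A | _[0]001010   read 0 → write _, move L, go to A
A | [_]_001010   read _ → write _, move R, go to A
A | _[_]001010   read _ → write _, move R, go to A
A | __[0]01010   read 0 → write _, move L, go to A
A | _[_]_01010   read _ → write _, move R, go to A
A | __[_]01010   read _ → write _, move R, go to A
A | ___[0]1010   read 0 → write _, move L, go to A
A | __[_]_1010   read _ → write _, move R, go to A
A | ___[_]1010   read _ → write _, move R, go to A
A | ____[1]010   read 1 → write _, move L, go to C
C | ___[_]_010   read _ → write _, move R, go to B
B | ____[_]010   read _ → write 1, move R, go to C
C | ____1[0]10   read 0 → write 1, move R, go to H
H | ____11[1]0
The non-blank tape span at halt is 1110.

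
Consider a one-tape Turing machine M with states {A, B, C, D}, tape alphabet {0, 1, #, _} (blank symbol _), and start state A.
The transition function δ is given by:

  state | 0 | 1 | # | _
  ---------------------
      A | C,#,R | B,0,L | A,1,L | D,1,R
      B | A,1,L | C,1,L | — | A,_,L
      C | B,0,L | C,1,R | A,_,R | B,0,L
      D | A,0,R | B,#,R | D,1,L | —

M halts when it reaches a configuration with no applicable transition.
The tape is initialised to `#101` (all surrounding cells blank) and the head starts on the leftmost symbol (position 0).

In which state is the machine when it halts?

state=A head=0 tape=___[#]101   (A,#)→(A,1,L)
state=A head=-1 tape=__[_]1101   (A,_)→(D,1,R)
state=D head=0 tape=__1[1]101   (D,1)→(B,#,R)
state=B head=1 tape=__1#[1]01   (B,1)→(C,1,L)
state=C head=0 tape=__1[#]101   (C,#)→(A,_,R)
state=A head=1 tape=__1_[1]01   (A,1)→(B,0,L)
state=B head=0 tape=__1[_]001   (B,_)→(A,_,L)
state=A head=-1 tape=__[1]_001   (A,1)→(B,0,L)
state=B head=-2 tape=_[_]0_001   (B,_)→(A,_,L)
state=A head=-3 tape=[_]_0_001   (A,_)→(D,1,R)
state=D head=-2 tape=1[_]0_001
No transition is defined for (D, _); M halts in state D.

D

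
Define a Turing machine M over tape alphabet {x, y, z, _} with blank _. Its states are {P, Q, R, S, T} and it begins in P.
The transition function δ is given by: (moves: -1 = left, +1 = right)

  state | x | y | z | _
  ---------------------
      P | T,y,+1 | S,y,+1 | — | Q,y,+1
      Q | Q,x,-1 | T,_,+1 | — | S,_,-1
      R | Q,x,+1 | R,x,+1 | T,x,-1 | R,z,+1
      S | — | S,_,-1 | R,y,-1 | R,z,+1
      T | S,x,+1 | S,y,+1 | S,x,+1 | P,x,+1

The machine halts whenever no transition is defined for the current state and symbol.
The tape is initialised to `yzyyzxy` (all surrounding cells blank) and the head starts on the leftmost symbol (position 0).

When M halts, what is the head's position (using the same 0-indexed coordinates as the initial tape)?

4

state=P head=0 tape=[y]zyyzxy   (P,y)→(S,y,+1)
state=S head=1 tape=y[z]yyzxy   (S,z)→(R,y,-1)
state=R head=0 tape=[y]yyyzxy   (R,y)→(R,x,+1)
state=R head=1 tape=x[y]yyzxy   (R,y)→(R,x,+1)
state=R head=2 tape=xx[y]yzxy   (R,y)→(R,x,+1)
state=R head=3 tape=xxx[y]zxy   (R,y)→(R,x,+1)
state=R head=4 tape=xxxx[z]xy   (R,z)→(T,x,-1)
state=T head=3 tape=xxx[x]xxy   (T,x)→(S,x,+1)
state=S head=4 tape=xxxx[x]xy
At halt the head is at cell 4.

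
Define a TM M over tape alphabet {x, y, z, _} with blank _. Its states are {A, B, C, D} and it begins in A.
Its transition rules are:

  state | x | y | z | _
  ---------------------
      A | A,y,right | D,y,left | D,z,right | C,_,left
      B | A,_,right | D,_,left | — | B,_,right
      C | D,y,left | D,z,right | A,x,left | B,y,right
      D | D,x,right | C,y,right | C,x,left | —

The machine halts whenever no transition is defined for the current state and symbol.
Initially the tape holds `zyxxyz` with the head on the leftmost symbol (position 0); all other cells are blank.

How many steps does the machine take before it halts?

state=A head=0 tape=[z]yxxyz_   (A,z)→(D,z,right)
state=D head=1 tape=z[y]xxyz_   (D,y)→(C,y,right)
state=C head=2 tape=zy[x]xyz_   (C,x)→(D,y,left)
state=D head=1 tape=z[y]yxyz_   (D,y)→(C,y,right)
state=C head=2 tape=zy[y]xyz_   (C,y)→(D,z,right)
state=D head=3 tape=zyz[x]yz_   (D,x)→(D,x,right)
state=D head=4 tape=zyzx[y]z_   (D,y)→(C,y,right)
state=C head=5 tape=zyzxy[z]_   (C,z)→(A,x,left)
state=A head=4 tape=zyzx[y]x_   (A,y)→(D,y,left)
state=D head=3 tape=zyz[x]yx_   (D,x)→(D,x,right)
state=D head=4 tape=zyzx[y]x_   (D,y)→(C,y,right)
state=C head=5 tape=zyzxy[x]_   (C,x)→(D,y,left)
state=D head=4 tape=zyzx[y]y_   (D,y)→(C,y,right)
state=C head=5 tape=zyzxy[y]_   (C,y)→(D,z,right)
state=D head=6 tape=zyzxyz[_]
M halts after 14 transitions.

14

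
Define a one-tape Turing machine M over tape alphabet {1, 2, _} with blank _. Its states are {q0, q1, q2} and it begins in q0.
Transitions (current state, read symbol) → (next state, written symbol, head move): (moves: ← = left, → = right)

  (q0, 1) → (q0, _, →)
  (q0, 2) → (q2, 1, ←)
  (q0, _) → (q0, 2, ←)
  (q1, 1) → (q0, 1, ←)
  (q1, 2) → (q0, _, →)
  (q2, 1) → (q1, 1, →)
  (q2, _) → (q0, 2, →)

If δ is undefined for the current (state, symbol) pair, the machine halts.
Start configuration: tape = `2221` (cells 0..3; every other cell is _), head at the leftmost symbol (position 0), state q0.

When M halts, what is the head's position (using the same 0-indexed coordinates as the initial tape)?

state=q0 head=0 tape=_[2]221_   (q0,2)→(q2,1,←)
state=q2 head=-1 tape=[_]1221_   (q2,_)→(q0,2,→)
state=q0 head=0 tape=2[1]221_   (q0,1)→(q0,_,→)
state=q0 head=1 tape=2_[2]21_   (q0,2)→(q2,1,←)
state=q2 head=0 tape=2[_]121_   (q2,_)→(q0,2,→)
state=q0 head=1 tape=22[1]21_   (q0,1)→(q0,_,→)
state=q0 head=2 tape=22_[2]1_   (q0,2)→(q2,1,←)
state=q2 head=1 tape=22[_]11_   (q2,_)→(q0,2,→)
state=q0 head=2 tape=222[1]1_   (q0,1)→(q0,_,→)
state=q0 head=3 tape=222_[1]_   (q0,1)→(q0,_,→)
state=q0 head=4 tape=222__[_]   (q0,_)→(q0,2,←)
state=q0 head=3 tape=222_[_]2   (q0,_)→(q0,2,←)
state=q0 head=2 tape=222[_]22   (q0,_)→(q0,2,←)
state=q0 head=1 tape=22[2]222   (q0,2)→(q2,1,←)
state=q2 head=0 tape=2[2]1222
At halt the head is at cell 0.

0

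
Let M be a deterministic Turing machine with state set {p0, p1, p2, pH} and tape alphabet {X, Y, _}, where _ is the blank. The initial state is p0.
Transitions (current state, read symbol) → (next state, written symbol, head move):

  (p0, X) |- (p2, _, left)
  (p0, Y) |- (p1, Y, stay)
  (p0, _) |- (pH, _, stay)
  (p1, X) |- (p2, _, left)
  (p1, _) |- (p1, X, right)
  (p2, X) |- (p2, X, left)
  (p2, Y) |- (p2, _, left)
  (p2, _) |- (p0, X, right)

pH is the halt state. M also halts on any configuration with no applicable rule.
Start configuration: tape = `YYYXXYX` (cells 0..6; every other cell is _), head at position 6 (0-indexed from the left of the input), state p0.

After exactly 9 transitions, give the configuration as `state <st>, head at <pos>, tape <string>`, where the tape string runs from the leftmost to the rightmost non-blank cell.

p0 | _YYYXXY[X]   read X → write _, move left, go to p2
p2 | _YYYXX[Y]_   read Y → write _, move left, go to p2
p2 | _YYYX[X]__   read X → write X, move left, go to p2
p2 | _YYY[X]X__   read X → write X, move left, go to p2
p2 | _YY[Y]XX__   read Y → write _, move left, go to p2
p2 | _Y[Y]_XX__   read Y → write _, move left, go to p2
p2 | _[Y]__XX__   read Y → write _, move left, go to p2
p2 | [_]___XX__   read _ → write X, move right, go to p0
p0 | X[_]__XX__   read _ → write _, move stay, go to pH
pH | X[_]__XX__
After 9 steps: state pH, head at 0, tape X___XX.

state pH, head at 0, tape X___XX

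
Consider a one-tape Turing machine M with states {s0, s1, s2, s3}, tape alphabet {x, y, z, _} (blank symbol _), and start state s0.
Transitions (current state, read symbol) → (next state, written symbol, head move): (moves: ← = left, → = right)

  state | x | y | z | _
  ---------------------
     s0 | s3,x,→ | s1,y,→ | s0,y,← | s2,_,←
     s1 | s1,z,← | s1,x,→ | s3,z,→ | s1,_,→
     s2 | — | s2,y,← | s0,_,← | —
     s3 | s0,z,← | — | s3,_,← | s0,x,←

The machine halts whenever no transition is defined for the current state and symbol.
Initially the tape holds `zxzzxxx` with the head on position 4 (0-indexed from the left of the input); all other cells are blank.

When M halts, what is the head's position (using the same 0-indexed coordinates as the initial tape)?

s0 | zxzz[x]xx   read x → write x, move →, go to s3
s3 | zxzzx[x]x   read x → write z, move ←, go to s0
s0 | zxzz[x]zx   read x → write x, move →, go to s3
s3 | zxzzx[z]x   read z → write _, move ←, go to s3
s3 | zxzz[x]_x   read x → write z, move ←, go to s0
s0 | zxz[z]z_x   read z → write y, move ←, go to s0
s0 | zx[z]yz_x   read z → write y, move ←, go to s0
s0 | z[x]yyz_x   read x → write x, move →, go to s3
s3 | zx[y]yz_x
At halt the head is at cell 2.

2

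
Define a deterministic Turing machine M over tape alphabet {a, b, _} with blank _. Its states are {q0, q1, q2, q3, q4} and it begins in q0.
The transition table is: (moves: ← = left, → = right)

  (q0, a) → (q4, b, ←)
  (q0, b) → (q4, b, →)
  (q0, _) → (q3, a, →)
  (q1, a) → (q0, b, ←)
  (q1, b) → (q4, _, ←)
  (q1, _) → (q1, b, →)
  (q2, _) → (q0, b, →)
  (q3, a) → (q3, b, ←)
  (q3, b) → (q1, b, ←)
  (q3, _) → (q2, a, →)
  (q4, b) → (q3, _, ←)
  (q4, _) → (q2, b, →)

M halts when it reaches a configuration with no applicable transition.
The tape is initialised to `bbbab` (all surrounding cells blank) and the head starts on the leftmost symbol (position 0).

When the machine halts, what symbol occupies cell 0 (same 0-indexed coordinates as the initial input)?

a

q0 | __[b]bbab   read b → write b, move →, go to q4
q4 | __b[b]bab   read b → write _, move ←, go to q3
q3 | __[b]_bab   read b → write b, move ←, go to q1
q1 | _[_]b_bab   read _ → write b, move →, go to q1
q1 | _b[b]_bab   read b → write _, move ←, go to q4
q4 | _[b]__bab   read b → write _, move ←, go to q3
q3 | [_]___bab   read _ → write a, move →, go to q2
q2 | a[_]__bab   read _ → write b, move →, go to q0
q0 | ab[_]_bab   read _ → write a, move →, go to q3
q3 | aba[_]bab   read _ → write a, move →, go to q2
q2 | abaa[b]ab
Cell 0 holds a when M halts.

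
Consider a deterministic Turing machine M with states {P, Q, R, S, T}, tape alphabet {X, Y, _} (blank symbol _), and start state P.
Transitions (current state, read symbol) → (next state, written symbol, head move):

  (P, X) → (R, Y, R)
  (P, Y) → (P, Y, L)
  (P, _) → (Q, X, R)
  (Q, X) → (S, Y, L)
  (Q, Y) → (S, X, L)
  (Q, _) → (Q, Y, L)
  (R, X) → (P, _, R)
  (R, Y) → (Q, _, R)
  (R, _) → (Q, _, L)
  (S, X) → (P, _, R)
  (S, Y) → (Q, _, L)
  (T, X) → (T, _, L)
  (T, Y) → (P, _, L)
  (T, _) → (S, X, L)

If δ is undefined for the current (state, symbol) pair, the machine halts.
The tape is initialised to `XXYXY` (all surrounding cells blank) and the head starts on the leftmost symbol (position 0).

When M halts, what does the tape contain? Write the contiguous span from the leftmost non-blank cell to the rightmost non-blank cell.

Y_Y_X

state=P head=0 tape=[X]XYXY_   (P,X)→(R,Y,R)
state=R head=1 tape=Y[X]YXY_   (R,X)→(P,_,R)
state=P head=2 tape=Y_[Y]XY_   (P,Y)→(P,Y,L)
state=P head=1 tape=Y[_]YXY_   (P,_)→(Q,X,R)
state=Q head=2 tape=YX[Y]XY_   (Q,Y)→(S,X,L)
state=S head=1 tape=Y[X]XXY_   (S,X)→(P,_,R)
state=P head=2 tape=Y_[X]XY_   (P,X)→(R,Y,R)
state=R head=3 tape=Y_Y[X]Y_   (R,X)→(P,_,R)
state=P head=4 tape=Y_Y_[Y]_   (P,Y)→(P,Y,L)
state=P head=3 tape=Y_Y[_]Y_   (P,_)→(Q,X,R)
state=Q head=4 tape=Y_YX[Y]_   (Q,Y)→(S,X,L)
state=S head=3 tape=Y_Y[X]X_   (S,X)→(P,_,R)
state=P head=4 tape=Y_Y_[X]_   (P,X)→(R,Y,R)
state=R head=5 tape=Y_Y_Y[_]   (R,_)→(Q,_,L)
state=Q head=4 tape=Y_Y_[Y]_   (Q,Y)→(S,X,L)
state=S head=3 tape=Y_Y[_]X_
The non-blank tape span at halt is Y_Y_X.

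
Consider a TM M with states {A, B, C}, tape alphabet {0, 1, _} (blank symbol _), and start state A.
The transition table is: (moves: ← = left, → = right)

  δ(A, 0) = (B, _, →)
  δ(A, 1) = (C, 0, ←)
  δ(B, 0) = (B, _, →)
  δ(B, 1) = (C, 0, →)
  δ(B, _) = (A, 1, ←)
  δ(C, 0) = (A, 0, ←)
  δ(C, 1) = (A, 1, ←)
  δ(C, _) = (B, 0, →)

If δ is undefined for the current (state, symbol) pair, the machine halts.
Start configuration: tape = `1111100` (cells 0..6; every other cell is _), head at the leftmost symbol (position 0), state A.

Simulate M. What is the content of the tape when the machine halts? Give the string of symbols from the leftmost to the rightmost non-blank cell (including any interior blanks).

0_______1

A | _[1]111100_   read 1 → write 0, move ←, go to C
C | [_]0111100_   read _ → write 0, move →, go to B
B | 0[0]111100_   read 0 → write _, move →, go to B
B | 0_[1]11100_   read 1 → write 0, move →, go to C
C | 0_0[1]1100_   read 1 → write 1, move ←, go to A
A | 0_[0]11100_   read 0 → write _, move →, go to B
B | 0__[1]1100_   read 1 → write 0, move →, go to C
C | 0__0[1]100_   read 1 → write 1, move ←, go to A
A | 0__[0]1100_   read 0 → write _, move →, go to B
B | 0___[1]100_   read 1 → write 0, move →, go to C
C | 0___0[1]00_   read 1 → write 1, move ←, go to A
A | 0___[0]100_   read 0 → write _, move →, go to B
B | 0____[1]00_   read 1 → write 0, move →, go to C
C | 0____0[0]0_   read 0 → write 0, move ←, go to A
A | 0____[0]00_   read 0 → write _, move →, go to B
B | 0_____[0]0_   read 0 → write _, move →, go to B
B | 0______[0]_   read 0 → write _, move →, go to B
B | 0_______[_]   read _ → write 1, move ←, go to A
A | 0______[_]1
The non-blank tape span at halt is 0_______1.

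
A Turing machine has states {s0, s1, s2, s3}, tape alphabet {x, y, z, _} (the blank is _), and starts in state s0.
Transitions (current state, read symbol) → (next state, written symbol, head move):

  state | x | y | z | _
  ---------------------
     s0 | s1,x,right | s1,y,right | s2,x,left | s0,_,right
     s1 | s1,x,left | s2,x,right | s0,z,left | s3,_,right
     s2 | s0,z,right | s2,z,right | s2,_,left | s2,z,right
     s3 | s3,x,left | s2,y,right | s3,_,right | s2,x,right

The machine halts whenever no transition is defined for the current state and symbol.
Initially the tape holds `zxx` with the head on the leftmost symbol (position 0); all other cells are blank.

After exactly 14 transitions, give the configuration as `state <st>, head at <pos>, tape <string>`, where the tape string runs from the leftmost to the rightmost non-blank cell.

state=s0 head=0 tape=___[z]xx   (s0,z)→(s2,x,left)
state=s2 head=-1 tape=__[_]xxx   (s2,_)→(s2,z,right)
state=s2 head=0 tape=__z[x]xx   (s2,x)→(s0,z,right)
state=s0 head=1 tape=__zz[x]x   (s0,x)→(s1,x,right)
state=s1 head=2 tape=__zzx[x]   (s1,x)→(s1,x,left)
state=s1 head=1 tape=__zz[x]x   (s1,x)→(s1,x,left)
state=s1 head=0 tape=__z[z]xx   (s1,z)→(s0,z,left)
state=s0 head=-1 tape=__[z]zxx   (s0,z)→(s2,x,left)
state=s2 head=-2 tape=_[_]xzxx   (s2,_)→(s2,z,right)
state=s2 head=-1 tape=_z[x]zxx   (s2,x)→(s0,z,right)
state=s0 head=0 tape=_zz[z]xx   (s0,z)→(s2,x,left)
state=s2 head=-1 tape=_z[z]xxx   (s2,z)→(s2,_,left)
state=s2 head=-2 tape=_[z]_xxx   (s2,z)→(s2,_,left)
state=s2 head=-3 tape=[_]__xxx   (s2,_)→(s2,z,right)
state=s2 head=-2 tape=z[_]_xxx
After 14 steps: state s2, head at -2, tape z__xxx.

state s2, head at -2, tape z__xxx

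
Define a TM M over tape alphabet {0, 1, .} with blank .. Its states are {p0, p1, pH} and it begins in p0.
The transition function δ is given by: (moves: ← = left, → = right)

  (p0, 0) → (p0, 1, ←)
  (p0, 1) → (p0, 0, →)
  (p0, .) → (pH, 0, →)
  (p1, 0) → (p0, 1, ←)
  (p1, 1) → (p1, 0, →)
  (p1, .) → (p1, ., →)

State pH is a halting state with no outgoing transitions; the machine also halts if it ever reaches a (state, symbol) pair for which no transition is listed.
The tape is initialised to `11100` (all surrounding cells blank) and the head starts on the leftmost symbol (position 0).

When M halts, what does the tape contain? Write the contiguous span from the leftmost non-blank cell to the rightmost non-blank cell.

p0 | .[1]1100   read 1 → write 0, move →, go to p0
p0 | .0[1]100   read 1 → write 0, move →, go to p0
p0 | .00[1]00   read 1 → write 0, move →, go to p0
p0 | .000[0]0   read 0 → write 1, move ←, go to p0
p0 | .00[0]10   read 0 → write 1, move ←, go to p0
p0 | .0[0]110   read 0 → write 1, move ←, go to p0
p0 | .[0]1110   read 0 → write 1, move ←, go to p0
p0 | [.]11110   read . → write 0, move →, go to pH
pH | 0[1]1110
The non-blank tape span at halt is 011110.

011110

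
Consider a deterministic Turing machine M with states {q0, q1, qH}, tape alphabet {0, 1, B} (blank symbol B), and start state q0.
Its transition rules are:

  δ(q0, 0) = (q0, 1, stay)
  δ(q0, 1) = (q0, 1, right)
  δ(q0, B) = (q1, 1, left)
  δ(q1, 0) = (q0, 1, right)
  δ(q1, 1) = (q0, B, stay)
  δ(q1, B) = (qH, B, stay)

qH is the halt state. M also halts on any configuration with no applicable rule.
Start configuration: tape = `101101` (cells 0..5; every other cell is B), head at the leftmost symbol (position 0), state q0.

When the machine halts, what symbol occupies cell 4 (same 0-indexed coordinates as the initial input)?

1

state=q0 head=0 tape=B[1]01101B   (q0,1)→(q0,1,right)
state=q0 head=1 tape=B1[0]1101B   (q0,0)→(q0,1,stay)
state=q0 head=1 tape=B1[1]1101B   (q0,1)→(q0,1,right)
state=q0 head=2 tape=B11[1]101B   (q0,1)→(q0,1,right)
state=q0 head=3 tape=B111[1]01B   (q0,1)→(q0,1,right)
state=q0 head=4 tape=B1111[0]1B   (q0,0)→(q0,1,stay)
state=q0 head=4 tape=B1111[1]1B   (q0,1)→(q0,1,right)
state=q0 head=5 tape=B11111[1]B   (q0,1)→(q0,1,right)
state=q0 head=6 tape=B111111[B]   (q0,B)→(q1,1,left)
state=q1 head=5 tape=B11111[1]1   (q1,1)→(q0,B,stay)
state=q0 head=5 tape=B11111[B]1   (q0,B)→(q1,1,left)
state=q1 head=4 tape=B1111[1]11   (q1,1)→(q0,B,stay)
state=q0 head=4 tape=B1111[B]11   (q0,B)→(q1,1,left)
state=q1 head=3 tape=B111[1]111   (q1,1)→(q0,B,stay)
state=q0 head=3 tape=B111[B]111   (q0,B)→(q1,1,left)
state=q1 head=2 tape=B11[1]1111   (q1,1)→(q0,B,stay)
state=q0 head=2 tape=B11[B]1111   (q0,B)→(q1,1,left)
state=q1 head=1 tape=B1[1]11111   (q1,1)→(q0,B,stay)
state=q0 head=1 tape=B1[B]11111   (q0,B)→(q1,1,left)
state=q1 head=0 tape=B[1]111111   (q1,1)→(q0,B,stay)
state=q0 head=0 tape=B[B]111111   (q0,B)→(q1,1,left)
state=q1 head=-1 tape=[B]1111111   (q1,B)→(qH,B,stay)
state=qH head=-1 tape=[B]1111111
Cell 4 holds 1 when M halts.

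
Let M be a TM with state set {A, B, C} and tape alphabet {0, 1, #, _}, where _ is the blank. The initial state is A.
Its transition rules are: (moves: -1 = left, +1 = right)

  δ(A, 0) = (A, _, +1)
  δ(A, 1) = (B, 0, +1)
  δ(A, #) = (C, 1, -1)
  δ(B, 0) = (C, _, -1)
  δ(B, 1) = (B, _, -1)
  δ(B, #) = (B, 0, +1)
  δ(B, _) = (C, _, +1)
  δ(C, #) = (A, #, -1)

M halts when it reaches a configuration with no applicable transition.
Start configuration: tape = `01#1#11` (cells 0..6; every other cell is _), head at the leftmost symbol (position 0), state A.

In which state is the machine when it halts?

state=A head=0 tape=[0]1#1#11   (A,0)→(A,_,+1)
state=A head=1 tape=_[1]#1#11   (A,1)→(B,0,+1)
state=B head=2 tape=_0[#]1#11   (B,#)→(B,0,+1)
state=B head=3 tape=_00[1]#11   (B,1)→(B,_,-1)
state=B head=2 tape=_0[0]_#11   (B,0)→(C,_,-1)
state=C head=1 tape=_[0]__#11
No transition is defined for (C, 0); M halts in state C.

C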